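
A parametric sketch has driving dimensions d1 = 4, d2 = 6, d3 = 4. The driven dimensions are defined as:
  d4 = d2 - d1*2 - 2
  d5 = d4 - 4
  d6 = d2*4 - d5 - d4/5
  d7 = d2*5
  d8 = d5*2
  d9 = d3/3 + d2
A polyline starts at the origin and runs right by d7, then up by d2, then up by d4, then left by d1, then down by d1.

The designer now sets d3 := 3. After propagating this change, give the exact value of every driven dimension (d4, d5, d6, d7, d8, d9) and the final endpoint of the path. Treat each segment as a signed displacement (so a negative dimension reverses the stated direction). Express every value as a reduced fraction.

d4 = -4
d5 = -8
d6 = 164/5
d7 = 30
d8 = -16
d9 = 7
endpoint = (26, -2)

Apply edit: d3 := 3
  d4 = d2 - d1*2 - 2 = -4
  d5 = d4 - 4 = -8
  d6 = d2*4 - d5 - d4/5 = 164/5
  d7 = d2*5 = 30
  d8 = d5*2 = -16
  d9 = d3/3 + d2 = 7
Walk from origin (0, 0):
  seg 1: right by d7 = 30 → (30, 0)
  seg 2: up by d2 = 6 → (30, 6)
  seg 3: up by d4 = -4 → (30, 2)
  seg 4: left by d1 = 4 → (26, 2)
  seg 5: down by d1 = 4 → (26, -2)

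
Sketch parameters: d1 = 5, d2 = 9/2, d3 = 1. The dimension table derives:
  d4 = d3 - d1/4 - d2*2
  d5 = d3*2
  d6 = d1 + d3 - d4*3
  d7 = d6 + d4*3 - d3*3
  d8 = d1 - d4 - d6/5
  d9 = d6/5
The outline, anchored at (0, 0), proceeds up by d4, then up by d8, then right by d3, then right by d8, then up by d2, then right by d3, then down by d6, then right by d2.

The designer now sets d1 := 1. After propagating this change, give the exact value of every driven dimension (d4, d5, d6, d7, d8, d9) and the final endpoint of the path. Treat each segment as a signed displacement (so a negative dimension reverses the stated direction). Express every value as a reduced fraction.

d4 = -33/4
d5 = 2
d6 = 107/4
d7 = -1
d8 = 39/10
d9 = 107/20
endpoint = (52/5, -133/5)

Apply edit: d1 := 1
  d4 = d3 - d1/4 - d2*2 = -33/4
  d5 = d3*2 = 2
  d6 = d1 + d3 - d4*3 = 107/4
  d7 = d6 + d4*3 - d3*3 = -1
  d8 = d1 - d4 - d6/5 = 39/10
  d9 = d6/5 = 107/20
Walk from origin (0, 0):
  seg 1: up by d4 = -33/4 → (0, -33/4)
  seg 2: up by d8 = 39/10 → (0, -87/20)
  seg 3: right by d3 = 1 → (1, -87/20)
  seg 4: right by d8 = 39/10 → (49/10, -87/20)
  seg 5: up by d2 = 9/2 → (49/10, 3/20)
  seg 6: right by d3 = 1 → (59/10, 3/20)
  seg 7: down by d6 = 107/4 → (59/10, -133/5)
  seg 8: right by d2 = 9/2 → (52/5, -133/5)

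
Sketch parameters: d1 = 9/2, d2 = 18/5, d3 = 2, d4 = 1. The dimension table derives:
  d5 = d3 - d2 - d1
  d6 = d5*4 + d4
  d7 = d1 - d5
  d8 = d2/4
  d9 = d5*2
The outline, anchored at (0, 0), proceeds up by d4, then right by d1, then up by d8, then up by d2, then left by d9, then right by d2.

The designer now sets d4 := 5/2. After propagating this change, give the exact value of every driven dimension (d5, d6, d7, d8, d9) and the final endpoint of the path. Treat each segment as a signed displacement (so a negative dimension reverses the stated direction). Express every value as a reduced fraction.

d5 = -61/10
d6 = -219/10
d7 = 53/5
d8 = 9/10
d9 = -61/5
endpoint = (203/10, 7)

Apply edit: d4 := 5/2
  d5 = d3 - d2 - d1 = -61/10
  d6 = d5*4 + d4 = -219/10
  d7 = d1 - d5 = 53/5
  d8 = d2/4 = 9/10
  d9 = d5*2 = -61/5
Walk from origin (0, 0):
  seg 1: up by d4 = 5/2 → (0, 5/2)
  seg 2: right by d1 = 9/2 → (9/2, 5/2)
  seg 3: up by d8 = 9/10 → (9/2, 17/5)
  seg 4: up by d2 = 18/5 → (9/2, 7)
  seg 5: left by d9 = -61/5 → (167/10, 7)
  seg 6: right by d2 = 18/5 → (203/10, 7)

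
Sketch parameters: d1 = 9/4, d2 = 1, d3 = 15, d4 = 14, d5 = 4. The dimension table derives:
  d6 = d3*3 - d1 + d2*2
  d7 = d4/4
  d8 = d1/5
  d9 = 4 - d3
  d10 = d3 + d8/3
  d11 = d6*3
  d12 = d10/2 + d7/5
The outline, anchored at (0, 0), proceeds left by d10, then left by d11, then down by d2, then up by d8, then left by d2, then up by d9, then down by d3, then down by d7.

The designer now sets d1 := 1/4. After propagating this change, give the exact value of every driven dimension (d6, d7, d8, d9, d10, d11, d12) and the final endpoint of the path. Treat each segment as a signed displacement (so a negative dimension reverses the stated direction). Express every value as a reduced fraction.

d6 = 187/4
d7 = 7/2
d8 = 1/20
d9 = -11
d10 = 901/60
d11 = 561/4
d12 = 197/24
endpoint = (-2344/15, -609/20)

Apply edit: d1 := 1/4
  d6 = d3*3 - d1 + d2*2 = 187/4
  d7 = d4/4 = 7/2
  d8 = d1/5 = 1/20
  d9 = 4 - d3 = -11
  d10 = d3 + d8/3 = 901/60
  d11 = d6*3 = 561/4
  d12 = d10/2 + d7/5 = 197/24
Walk from origin (0, 0):
  seg 1: left by d10 = 901/60 → (-901/60, 0)
  seg 2: left by d11 = 561/4 → (-2329/15, 0)
  seg 3: down by d2 = 1 → (-2329/15, -1)
  seg 4: up by d8 = 1/20 → (-2329/15, -19/20)
  seg 5: left by d2 = 1 → (-2344/15, -19/20)
  seg 6: up by d9 = -11 → (-2344/15, -239/20)
  seg 7: down by d3 = 15 → (-2344/15, -539/20)
  seg 8: down by d7 = 7/2 → (-2344/15, -609/20)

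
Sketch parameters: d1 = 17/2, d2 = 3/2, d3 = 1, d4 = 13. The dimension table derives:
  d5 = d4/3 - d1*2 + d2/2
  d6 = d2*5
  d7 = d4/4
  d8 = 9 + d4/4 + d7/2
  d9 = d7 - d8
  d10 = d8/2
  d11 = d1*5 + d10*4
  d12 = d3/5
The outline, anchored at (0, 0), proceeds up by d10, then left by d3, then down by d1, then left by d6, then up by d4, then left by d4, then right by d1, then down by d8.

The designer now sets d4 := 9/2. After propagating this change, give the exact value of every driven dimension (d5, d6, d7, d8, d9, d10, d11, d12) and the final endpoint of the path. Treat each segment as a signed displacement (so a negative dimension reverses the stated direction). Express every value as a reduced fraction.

Apply edit: d4 := 9/2
  d5 = d4/3 - d1*2 + d2/2 = -59/4
  d6 = d2*5 = 15/2
  d7 = d4/4 = 9/8
  d8 = 9 + d4/4 + d7/2 = 171/16
  d9 = d7 - d8 = -153/16
  d10 = d8/2 = 171/32
  d11 = d1*5 + d10*4 = 511/8
  d12 = d3/5 = 1/5
Walk from origin (0, 0):
  seg 1: up by d10 = 171/32 → (0, 171/32)
  seg 2: left by d3 = 1 → (-1, 171/32)
  seg 3: down by d1 = 17/2 → (-1, -101/32)
  seg 4: left by d6 = 15/2 → (-17/2, -101/32)
  seg 5: up by d4 = 9/2 → (-17/2, 43/32)
  seg 6: left by d4 = 9/2 → (-13, 43/32)
  seg 7: right by d1 = 17/2 → (-9/2, 43/32)
  seg 8: down by d8 = 171/16 → (-9/2, -299/32)

d5 = -59/4
d6 = 15/2
d7 = 9/8
d8 = 171/16
d9 = -153/16
d10 = 171/32
d11 = 511/8
d12 = 1/5
endpoint = (-9/2, -299/32)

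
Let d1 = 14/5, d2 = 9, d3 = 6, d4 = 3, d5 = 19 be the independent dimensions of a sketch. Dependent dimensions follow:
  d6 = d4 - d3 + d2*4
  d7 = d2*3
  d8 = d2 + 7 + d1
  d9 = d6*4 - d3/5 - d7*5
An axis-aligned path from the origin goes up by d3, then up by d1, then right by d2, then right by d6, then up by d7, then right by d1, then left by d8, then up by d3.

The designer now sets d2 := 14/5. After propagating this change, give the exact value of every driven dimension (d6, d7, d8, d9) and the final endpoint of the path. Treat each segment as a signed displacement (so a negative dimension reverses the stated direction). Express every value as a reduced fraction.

d6 = 41/5
d7 = 42/5
d8 = 63/5
d9 = -52/5
endpoint = (6/5, 116/5)

Apply edit: d2 := 14/5
  d6 = d4 - d3 + d2*4 = 41/5
  d7 = d2*3 = 42/5
  d8 = d2 + 7 + d1 = 63/5
  d9 = d6*4 - d3/5 - d7*5 = -52/5
Walk from origin (0, 0):
  seg 1: up by d3 = 6 → (0, 6)
  seg 2: up by d1 = 14/5 → (0, 44/5)
  seg 3: right by d2 = 14/5 → (14/5, 44/5)
  seg 4: right by d6 = 41/5 → (11, 44/5)
  seg 5: up by d7 = 42/5 → (11, 86/5)
  seg 6: right by d1 = 14/5 → (69/5, 86/5)
  seg 7: left by d8 = 63/5 → (6/5, 86/5)
  seg 8: up by d3 = 6 → (6/5, 116/5)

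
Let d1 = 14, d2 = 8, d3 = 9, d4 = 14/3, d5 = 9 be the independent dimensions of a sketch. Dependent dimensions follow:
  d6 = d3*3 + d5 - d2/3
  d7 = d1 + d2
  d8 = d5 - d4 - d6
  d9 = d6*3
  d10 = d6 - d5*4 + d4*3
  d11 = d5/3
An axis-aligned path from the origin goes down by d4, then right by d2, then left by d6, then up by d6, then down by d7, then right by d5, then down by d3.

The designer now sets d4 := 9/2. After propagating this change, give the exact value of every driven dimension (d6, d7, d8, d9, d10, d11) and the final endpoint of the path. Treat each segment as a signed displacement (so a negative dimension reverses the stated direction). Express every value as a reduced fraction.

d6 = 100/3
d7 = 22
d8 = -173/6
d9 = 100
d10 = 65/6
d11 = 3
endpoint = (-49/3, -13/6)

Apply edit: d4 := 9/2
  d6 = d3*3 + d5 - d2/3 = 100/3
  d7 = d1 + d2 = 22
  d8 = d5 - d4 - d6 = -173/6
  d9 = d6*3 = 100
  d10 = d6 - d5*4 + d4*3 = 65/6
  d11 = d5/3 = 3
Walk from origin (0, 0):
  seg 1: down by d4 = 9/2 → (0, -9/2)
  seg 2: right by d2 = 8 → (8, -9/2)
  seg 3: left by d6 = 100/3 → (-76/3, -9/2)
  seg 4: up by d6 = 100/3 → (-76/3, 173/6)
  seg 5: down by d7 = 22 → (-76/3, 41/6)
  seg 6: right by d5 = 9 → (-49/3, 41/6)
  seg 7: down by d3 = 9 → (-49/3, -13/6)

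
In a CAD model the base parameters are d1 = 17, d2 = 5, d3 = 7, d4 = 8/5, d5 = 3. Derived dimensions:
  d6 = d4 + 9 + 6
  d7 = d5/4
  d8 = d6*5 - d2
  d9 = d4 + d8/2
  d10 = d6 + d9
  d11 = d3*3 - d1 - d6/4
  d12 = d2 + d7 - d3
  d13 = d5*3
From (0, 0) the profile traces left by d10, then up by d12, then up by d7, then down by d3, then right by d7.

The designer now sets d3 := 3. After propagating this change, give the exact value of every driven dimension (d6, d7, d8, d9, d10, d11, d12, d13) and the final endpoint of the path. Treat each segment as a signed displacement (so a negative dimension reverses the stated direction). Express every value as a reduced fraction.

Apply edit: d3 := 3
  d6 = d4 + 9 + 6 = 83/5
  d7 = d5/4 = 3/4
  d8 = d6*5 - d2 = 78
  d9 = d4 + d8/2 = 203/5
  d10 = d6 + d9 = 286/5
  d11 = d3*3 - d1 - d6/4 = -243/20
  d12 = d2 + d7 - d3 = 11/4
  d13 = d5*3 = 9
Walk from origin (0, 0):
  seg 1: left by d10 = 286/5 → (-286/5, 0)
  seg 2: up by d12 = 11/4 → (-286/5, 11/4)
  seg 3: up by d7 = 3/4 → (-286/5, 7/2)
  seg 4: down by d3 = 3 → (-286/5, 1/2)
  seg 5: right by d7 = 3/4 → (-1129/20, 1/2)

d6 = 83/5
d7 = 3/4
d8 = 78
d9 = 203/5
d10 = 286/5
d11 = -243/20
d12 = 11/4
d13 = 9
endpoint = (-1129/20, 1/2)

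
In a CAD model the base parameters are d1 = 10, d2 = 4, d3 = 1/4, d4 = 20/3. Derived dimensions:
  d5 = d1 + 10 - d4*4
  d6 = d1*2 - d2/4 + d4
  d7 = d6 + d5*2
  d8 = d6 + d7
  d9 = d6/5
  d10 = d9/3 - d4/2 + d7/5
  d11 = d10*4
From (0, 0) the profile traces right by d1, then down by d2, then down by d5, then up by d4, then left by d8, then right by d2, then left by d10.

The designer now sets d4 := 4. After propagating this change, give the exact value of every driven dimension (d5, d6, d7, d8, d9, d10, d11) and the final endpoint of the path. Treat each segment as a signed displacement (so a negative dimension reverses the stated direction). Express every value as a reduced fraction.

d5 = 4
d6 = 23
d7 = 31
d8 = 54
d9 = 23/5
d10 = 86/15
d11 = 344/15
endpoint = (-686/15, -4)

Apply edit: d4 := 4
  d5 = d1 + 10 - d4*4 = 4
  d6 = d1*2 - d2/4 + d4 = 23
  d7 = d6 + d5*2 = 31
  d8 = d6 + d7 = 54
  d9 = d6/5 = 23/5
  d10 = d9/3 - d4/2 + d7/5 = 86/15
  d11 = d10*4 = 344/15
Walk from origin (0, 0):
  seg 1: right by d1 = 10 → (10, 0)
  seg 2: down by d2 = 4 → (10, -4)
  seg 3: down by d5 = 4 → (10, -8)
  seg 4: up by d4 = 4 → (10, -4)
  seg 5: left by d8 = 54 → (-44, -4)
  seg 6: right by d2 = 4 → (-40, -4)
  seg 7: left by d10 = 86/15 → (-686/15, -4)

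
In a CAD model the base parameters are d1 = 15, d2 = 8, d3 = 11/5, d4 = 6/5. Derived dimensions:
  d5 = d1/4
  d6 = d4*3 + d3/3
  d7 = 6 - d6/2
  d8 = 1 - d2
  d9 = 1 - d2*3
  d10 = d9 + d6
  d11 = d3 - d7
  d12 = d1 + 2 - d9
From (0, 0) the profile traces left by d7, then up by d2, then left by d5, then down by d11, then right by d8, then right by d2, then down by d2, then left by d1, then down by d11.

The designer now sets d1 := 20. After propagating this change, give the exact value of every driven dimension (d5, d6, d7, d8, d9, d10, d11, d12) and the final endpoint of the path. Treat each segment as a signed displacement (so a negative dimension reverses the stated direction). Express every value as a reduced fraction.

Apply edit: d1 := 20
  d5 = d1/4 = 5
  d6 = d4*3 + d3/3 = 13/3
  d7 = 6 - d6/2 = 23/6
  d8 = 1 - d2 = -7
  d9 = 1 - d2*3 = -23
  d10 = d9 + d6 = -56/3
  d11 = d3 - d7 = -49/30
  d12 = d1 + 2 - d9 = 45
Walk from origin (0, 0):
  seg 1: left by d7 = 23/6 → (-23/6, 0)
  seg 2: up by d2 = 8 → (-23/6, 8)
  seg 3: left by d5 = 5 → (-53/6, 8)
  seg 4: down by d11 = -49/30 → (-53/6, 289/30)
  seg 5: right by d8 = -7 → (-95/6, 289/30)
  seg 6: right by d2 = 8 → (-47/6, 289/30)
  seg 7: down by d2 = 8 → (-47/6, 49/30)
  seg 8: left by d1 = 20 → (-167/6, 49/30)
  seg 9: down by d11 = -49/30 → (-167/6, 49/15)

d5 = 5
d6 = 13/3
d7 = 23/6
d8 = -7
d9 = -23
d10 = -56/3
d11 = -49/30
d12 = 45
endpoint = (-167/6, 49/15)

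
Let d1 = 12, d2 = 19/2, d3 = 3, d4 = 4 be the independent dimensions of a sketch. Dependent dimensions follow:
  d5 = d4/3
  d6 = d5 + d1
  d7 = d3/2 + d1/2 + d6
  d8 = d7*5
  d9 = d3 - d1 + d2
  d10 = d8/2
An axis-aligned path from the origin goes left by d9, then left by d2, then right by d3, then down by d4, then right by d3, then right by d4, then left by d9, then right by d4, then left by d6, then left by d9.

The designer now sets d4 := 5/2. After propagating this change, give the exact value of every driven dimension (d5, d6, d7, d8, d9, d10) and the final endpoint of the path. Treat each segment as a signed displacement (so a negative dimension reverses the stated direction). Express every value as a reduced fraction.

Apply edit: d4 := 5/2
  d5 = d4/3 = 5/6
  d6 = d5 + d1 = 77/6
  d7 = d3/2 + d1/2 + d6 = 61/3
  d8 = d7*5 = 305/3
  d9 = d3 - d1 + d2 = 1/2
  d10 = d8/2 = 305/6
Walk from origin (0, 0):
  seg 1: left by d9 = 1/2 → (-1/2, 0)
  seg 2: left by d2 = 19/2 → (-10, 0)
  seg 3: right by d3 = 3 → (-7, 0)
  seg 4: down by d4 = 5/2 → (-7, -5/2)
  seg 5: right by d3 = 3 → (-4, -5/2)
  seg 6: right by d4 = 5/2 → (-3/2, -5/2)
  seg 7: left by d9 = 1/2 → (-2, -5/2)
  seg 8: right by d4 = 5/2 → (1/2, -5/2)
  seg 9: left by d6 = 77/6 → (-37/3, -5/2)
  seg 10: left by d9 = 1/2 → (-77/6, -5/2)

d5 = 5/6
d6 = 77/6
d7 = 61/3
d8 = 305/3
d9 = 1/2
d10 = 305/6
endpoint = (-77/6, -5/2)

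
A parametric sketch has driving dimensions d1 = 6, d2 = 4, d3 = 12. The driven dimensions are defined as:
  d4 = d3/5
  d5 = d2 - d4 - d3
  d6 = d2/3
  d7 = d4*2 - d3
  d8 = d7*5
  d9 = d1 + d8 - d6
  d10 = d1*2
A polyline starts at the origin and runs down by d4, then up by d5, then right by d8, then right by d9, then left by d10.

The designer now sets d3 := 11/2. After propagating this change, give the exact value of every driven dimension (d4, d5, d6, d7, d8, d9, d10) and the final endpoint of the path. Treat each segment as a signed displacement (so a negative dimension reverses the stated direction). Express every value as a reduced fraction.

d4 = 11/10
d5 = -13/5
d6 = 4/3
d7 = -33/10
d8 = -33/2
d9 = -71/6
d10 = 12
endpoint = (-121/3, -37/10)

Apply edit: d3 := 11/2
  d4 = d3/5 = 11/10
  d5 = d2 - d4 - d3 = -13/5
  d6 = d2/3 = 4/3
  d7 = d4*2 - d3 = -33/10
  d8 = d7*5 = -33/2
  d9 = d1 + d8 - d6 = -71/6
  d10 = d1*2 = 12
Walk from origin (0, 0):
  seg 1: down by d4 = 11/10 → (0, -11/10)
  seg 2: up by d5 = -13/5 → (0, -37/10)
  seg 3: right by d8 = -33/2 → (-33/2, -37/10)
  seg 4: right by d9 = -71/6 → (-85/3, -37/10)
  seg 5: left by d10 = 12 → (-121/3, -37/10)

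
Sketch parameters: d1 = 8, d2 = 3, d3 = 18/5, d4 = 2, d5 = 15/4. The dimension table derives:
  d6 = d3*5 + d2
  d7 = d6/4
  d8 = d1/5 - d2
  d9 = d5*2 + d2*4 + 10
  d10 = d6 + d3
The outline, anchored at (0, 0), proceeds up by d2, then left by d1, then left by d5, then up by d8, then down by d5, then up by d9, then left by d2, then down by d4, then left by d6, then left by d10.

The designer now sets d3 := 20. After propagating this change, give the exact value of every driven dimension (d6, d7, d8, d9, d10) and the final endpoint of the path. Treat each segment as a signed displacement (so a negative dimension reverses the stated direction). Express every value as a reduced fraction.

Apply edit: d3 := 20
  d6 = d3*5 + d2 = 103
  d7 = d6/4 = 103/4
  d8 = d1/5 - d2 = -7/5
  d9 = d5*2 + d2*4 + 10 = 59/2
  d10 = d6 + d3 = 123
Walk from origin (0, 0):
  seg 1: up by d2 = 3 → (0, 3)
  seg 2: left by d1 = 8 → (-8, 3)
  seg 3: left by d5 = 15/4 → (-47/4, 3)
  seg 4: up by d8 = -7/5 → (-47/4, 8/5)
  seg 5: down by d5 = 15/4 → (-47/4, -43/20)
  seg 6: up by d9 = 59/2 → (-47/4, 547/20)
  seg 7: left by d2 = 3 → (-59/4, 547/20)
  seg 8: down by d4 = 2 → (-59/4, 507/20)
  seg 9: left by d6 = 103 → (-471/4, 507/20)
  seg 10: left by d10 = 123 → (-963/4, 507/20)

d6 = 103
d7 = 103/4
d8 = -7/5
d9 = 59/2
d10 = 123
endpoint = (-963/4, 507/20)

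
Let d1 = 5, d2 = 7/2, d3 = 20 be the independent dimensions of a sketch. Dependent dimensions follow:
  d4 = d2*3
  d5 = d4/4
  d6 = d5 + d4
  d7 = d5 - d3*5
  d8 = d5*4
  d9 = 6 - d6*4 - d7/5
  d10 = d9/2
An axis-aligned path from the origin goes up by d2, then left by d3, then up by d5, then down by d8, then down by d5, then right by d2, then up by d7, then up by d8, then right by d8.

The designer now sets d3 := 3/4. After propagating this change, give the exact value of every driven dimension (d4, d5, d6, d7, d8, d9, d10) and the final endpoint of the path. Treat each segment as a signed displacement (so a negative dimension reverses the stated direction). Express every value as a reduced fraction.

Apply edit: d3 := 3/4
  d4 = d2*3 = 21/2
  d5 = d4/4 = 21/8
  d6 = d5 + d4 = 105/8
  d7 = d5 - d3*5 = -9/8
  d8 = d5*4 = 21/2
  d9 = 6 - d6*4 - d7/5 = -1851/40
  d10 = d9/2 = -1851/80
Walk from origin (0, 0):
  seg 1: up by d2 = 7/2 → (0, 7/2)
  seg 2: left by d3 = 3/4 → (-3/4, 7/2)
  seg 3: up by d5 = 21/8 → (-3/4, 49/8)
  seg 4: down by d8 = 21/2 → (-3/4, -35/8)
  seg 5: down by d5 = 21/8 → (-3/4, -7)
  seg 6: right by d2 = 7/2 → (11/4, -7)
  seg 7: up by d7 = -9/8 → (11/4, -65/8)
  seg 8: up by d8 = 21/2 → (11/4, 19/8)
  seg 9: right by d8 = 21/2 → (53/4, 19/8)

d4 = 21/2
d5 = 21/8
d6 = 105/8
d7 = -9/8
d8 = 21/2
d9 = -1851/40
d10 = -1851/80
endpoint = (53/4, 19/8)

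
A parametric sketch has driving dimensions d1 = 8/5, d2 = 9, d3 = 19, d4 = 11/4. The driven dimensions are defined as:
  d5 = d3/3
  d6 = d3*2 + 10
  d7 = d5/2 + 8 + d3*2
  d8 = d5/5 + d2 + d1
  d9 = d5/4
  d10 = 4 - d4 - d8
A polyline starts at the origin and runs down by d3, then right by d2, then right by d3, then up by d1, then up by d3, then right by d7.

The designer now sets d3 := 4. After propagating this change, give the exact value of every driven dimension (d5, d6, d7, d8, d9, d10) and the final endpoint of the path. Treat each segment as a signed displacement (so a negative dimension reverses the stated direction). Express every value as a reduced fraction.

d5 = 4/3
d6 = 18
d7 = 50/3
d8 = 163/15
d9 = 1/3
d10 = -577/60
endpoint = (89/3, 8/5)

Apply edit: d3 := 4
  d5 = d3/3 = 4/3
  d6 = d3*2 + 10 = 18
  d7 = d5/2 + 8 + d3*2 = 50/3
  d8 = d5/5 + d2 + d1 = 163/15
  d9 = d5/4 = 1/3
  d10 = 4 - d4 - d8 = -577/60
Walk from origin (0, 0):
  seg 1: down by d3 = 4 → (0, -4)
  seg 2: right by d2 = 9 → (9, -4)
  seg 3: right by d3 = 4 → (13, -4)
  seg 4: up by d1 = 8/5 → (13, -12/5)
  seg 5: up by d3 = 4 → (13, 8/5)
  seg 6: right by d7 = 50/3 → (89/3, 8/5)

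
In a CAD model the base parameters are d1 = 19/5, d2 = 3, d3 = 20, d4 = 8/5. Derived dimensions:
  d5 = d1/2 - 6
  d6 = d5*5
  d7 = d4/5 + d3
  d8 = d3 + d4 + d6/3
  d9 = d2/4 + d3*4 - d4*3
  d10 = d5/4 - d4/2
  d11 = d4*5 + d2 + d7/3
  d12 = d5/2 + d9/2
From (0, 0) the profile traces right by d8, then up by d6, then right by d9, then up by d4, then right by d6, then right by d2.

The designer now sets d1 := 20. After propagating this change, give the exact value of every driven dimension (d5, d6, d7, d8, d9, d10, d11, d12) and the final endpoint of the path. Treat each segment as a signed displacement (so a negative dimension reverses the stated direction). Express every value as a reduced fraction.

Apply edit: d1 := 20
  d5 = d1/2 - 6 = 4
  d6 = d5*5 = 20
  d7 = d4/5 + d3 = 508/25
  d8 = d3 + d4 + d6/3 = 424/15
  d9 = d2/4 + d3*4 - d4*3 = 1519/20
  d10 = d5/4 - d4/2 = 1/5
  d11 = d4*5 + d2 + d7/3 = 1333/75
  d12 = d5/2 + d9/2 = 1599/40
Walk from origin (0, 0):
  seg 1: right by d8 = 424/15 → (424/15, 0)
  seg 2: up by d6 = 20 → (424/15, 20)
  seg 3: right by d9 = 1519/20 → (6253/60, 20)
  seg 4: up by d4 = 8/5 → (6253/60, 108/5)
  seg 5: right by d6 = 20 → (7453/60, 108/5)
  seg 6: right by d2 = 3 → (7633/60, 108/5)

d5 = 4
d6 = 20
d7 = 508/25
d8 = 424/15
d9 = 1519/20
d10 = 1/5
d11 = 1333/75
d12 = 1599/40
endpoint = (7633/60, 108/5)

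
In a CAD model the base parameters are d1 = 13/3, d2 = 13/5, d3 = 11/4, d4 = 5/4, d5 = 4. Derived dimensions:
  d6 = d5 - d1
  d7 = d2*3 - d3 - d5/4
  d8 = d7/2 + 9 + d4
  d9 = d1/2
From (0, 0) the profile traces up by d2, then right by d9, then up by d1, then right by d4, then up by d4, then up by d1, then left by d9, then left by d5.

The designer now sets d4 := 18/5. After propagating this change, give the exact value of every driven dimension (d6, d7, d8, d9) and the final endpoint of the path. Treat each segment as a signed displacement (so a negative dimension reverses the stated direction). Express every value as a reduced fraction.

d6 = -1/3
d7 = 81/20
d8 = 117/8
d9 = 13/6
endpoint = (-2/5, 223/15)

Apply edit: d4 := 18/5
  d6 = d5 - d1 = -1/3
  d7 = d2*3 - d3 - d5/4 = 81/20
  d8 = d7/2 + 9 + d4 = 117/8
  d9 = d1/2 = 13/6
Walk from origin (0, 0):
  seg 1: up by d2 = 13/5 → (0, 13/5)
  seg 2: right by d9 = 13/6 → (13/6, 13/5)
  seg 3: up by d1 = 13/3 → (13/6, 104/15)
  seg 4: right by d4 = 18/5 → (173/30, 104/15)
  seg 5: up by d4 = 18/5 → (173/30, 158/15)
  seg 6: up by d1 = 13/3 → (173/30, 223/15)
  seg 7: left by d9 = 13/6 → (18/5, 223/15)
  seg 8: left by d5 = 4 → (-2/5, 223/15)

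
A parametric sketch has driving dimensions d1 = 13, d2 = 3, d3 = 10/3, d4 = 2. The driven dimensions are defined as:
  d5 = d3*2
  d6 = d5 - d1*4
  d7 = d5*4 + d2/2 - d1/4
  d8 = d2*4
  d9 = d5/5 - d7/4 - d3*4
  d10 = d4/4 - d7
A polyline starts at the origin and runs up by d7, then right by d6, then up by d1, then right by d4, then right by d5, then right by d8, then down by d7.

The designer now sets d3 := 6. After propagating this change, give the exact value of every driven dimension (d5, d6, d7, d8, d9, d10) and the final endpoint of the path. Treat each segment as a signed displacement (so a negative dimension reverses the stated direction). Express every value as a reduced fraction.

Apply edit: d3 := 6
  d5 = d3*2 = 12
  d6 = d5 - d1*4 = -40
  d7 = d5*4 + d2/2 - d1/4 = 185/4
  d8 = d2*4 = 12
  d9 = d5/5 - d7/4 - d3*4 = -2653/80
  d10 = d4/4 - d7 = -183/4
Walk from origin (0, 0):
  seg 1: up by d7 = 185/4 → (0, 185/4)
  seg 2: right by d6 = -40 → (-40, 185/4)
  seg 3: up by d1 = 13 → (-40, 237/4)
  seg 4: right by d4 = 2 → (-38, 237/4)
  seg 5: right by d5 = 12 → (-26, 237/4)
  seg 6: right by d8 = 12 → (-14, 237/4)
  seg 7: down by d7 = 185/4 → (-14, 13)

d5 = 12
d6 = -40
d7 = 185/4
d8 = 12
d9 = -2653/80
d10 = -183/4
endpoint = (-14, 13)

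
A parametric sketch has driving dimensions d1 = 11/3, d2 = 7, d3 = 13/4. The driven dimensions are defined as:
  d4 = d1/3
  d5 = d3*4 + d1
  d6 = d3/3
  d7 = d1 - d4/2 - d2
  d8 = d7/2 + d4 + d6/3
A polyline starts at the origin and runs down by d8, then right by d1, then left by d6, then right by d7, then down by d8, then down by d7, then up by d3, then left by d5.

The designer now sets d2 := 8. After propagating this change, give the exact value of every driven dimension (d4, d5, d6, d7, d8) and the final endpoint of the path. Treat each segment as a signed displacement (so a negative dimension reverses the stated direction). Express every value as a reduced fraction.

d4 = 11/9
d5 = 50/3
d6 = 13/12
d7 = -89/18
d8 = -8/9
endpoint = (-685/36, 359/36)

Apply edit: d2 := 8
  d4 = d1/3 = 11/9
  d5 = d3*4 + d1 = 50/3
  d6 = d3/3 = 13/12
  d7 = d1 - d4/2 - d2 = -89/18
  d8 = d7/2 + d4 + d6/3 = -8/9
Walk from origin (0, 0):
  seg 1: down by d8 = -8/9 → (0, 8/9)
  seg 2: right by d1 = 11/3 → (11/3, 8/9)
  seg 3: left by d6 = 13/12 → (31/12, 8/9)
  seg 4: right by d7 = -89/18 → (-85/36, 8/9)
  seg 5: down by d8 = -8/9 → (-85/36, 16/9)
  seg 6: down by d7 = -89/18 → (-85/36, 121/18)
  seg 7: up by d3 = 13/4 → (-85/36, 359/36)
  seg 8: left by d5 = 50/3 → (-685/36, 359/36)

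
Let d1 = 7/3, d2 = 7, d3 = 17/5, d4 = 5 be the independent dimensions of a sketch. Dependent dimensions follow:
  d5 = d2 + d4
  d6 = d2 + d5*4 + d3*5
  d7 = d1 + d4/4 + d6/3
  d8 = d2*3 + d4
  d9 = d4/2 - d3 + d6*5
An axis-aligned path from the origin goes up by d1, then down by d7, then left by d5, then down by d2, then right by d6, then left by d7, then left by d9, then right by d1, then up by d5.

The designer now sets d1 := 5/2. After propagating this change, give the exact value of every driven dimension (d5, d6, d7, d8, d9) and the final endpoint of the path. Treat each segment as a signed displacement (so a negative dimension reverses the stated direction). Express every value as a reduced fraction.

d5 = 12
d6 = 72
d7 = 111/4
d8 = 26
d9 = 3591/10
endpoint = (-6487/20, -81/4)

Apply edit: d1 := 5/2
  d5 = d2 + d4 = 12
  d6 = d2 + d5*4 + d3*5 = 72
  d7 = d1 + d4/4 + d6/3 = 111/4
  d8 = d2*3 + d4 = 26
  d9 = d4/2 - d3 + d6*5 = 3591/10
Walk from origin (0, 0):
  seg 1: up by d1 = 5/2 → (0, 5/2)
  seg 2: down by d7 = 111/4 → (0, -101/4)
  seg 3: left by d5 = 12 → (-12, -101/4)
  seg 4: down by d2 = 7 → (-12, -129/4)
  seg 5: right by d6 = 72 → (60, -129/4)
  seg 6: left by d7 = 111/4 → (129/4, -129/4)
  seg 7: left by d9 = 3591/10 → (-6537/20, -129/4)
  seg 8: right by d1 = 5/2 → (-6487/20, -129/4)
  seg 9: up by d5 = 12 → (-6487/20, -81/4)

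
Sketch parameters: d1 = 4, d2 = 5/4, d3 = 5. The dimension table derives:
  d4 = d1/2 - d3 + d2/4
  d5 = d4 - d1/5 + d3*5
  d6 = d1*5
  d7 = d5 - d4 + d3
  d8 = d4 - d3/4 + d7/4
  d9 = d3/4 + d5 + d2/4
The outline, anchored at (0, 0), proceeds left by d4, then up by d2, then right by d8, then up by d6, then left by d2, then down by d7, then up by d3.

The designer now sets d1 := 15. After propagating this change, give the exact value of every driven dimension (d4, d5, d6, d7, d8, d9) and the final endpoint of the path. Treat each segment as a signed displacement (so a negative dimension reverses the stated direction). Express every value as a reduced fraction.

d4 = 45/16
d5 = 397/16
d6 = 75
d7 = 27
d8 = 133/16
d9 = 211/8
endpoint = (17/4, 217/4)

Apply edit: d1 := 15
  d4 = d1/2 - d3 + d2/4 = 45/16
  d5 = d4 - d1/5 + d3*5 = 397/16
  d6 = d1*5 = 75
  d7 = d5 - d4 + d3 = 27
  d8 = d4 - d3/4 + d7/4 = 133/16
  d9 = d3/4 + d5 + d2/4 = 211/8
Walk from origin (0, 0):
  seg 1: left by d4 = 45/16 → (-45/16, 0)
  seg 2: up by d2 = 5/4 → (-45/16, 5/4)
  seg 3: right by d8 = 133/16 → (11/2, 5/4)
  seg 4: up by d6 = 75 → (11/2, 305/4)
  seg 5: left by d2 = 5/4 → (17/4, 305/4)
  seg 6: down by d7 = 27 → (17/4, 197/4)
  seg 7: up by d3 = 5 → (17/4, 217/4)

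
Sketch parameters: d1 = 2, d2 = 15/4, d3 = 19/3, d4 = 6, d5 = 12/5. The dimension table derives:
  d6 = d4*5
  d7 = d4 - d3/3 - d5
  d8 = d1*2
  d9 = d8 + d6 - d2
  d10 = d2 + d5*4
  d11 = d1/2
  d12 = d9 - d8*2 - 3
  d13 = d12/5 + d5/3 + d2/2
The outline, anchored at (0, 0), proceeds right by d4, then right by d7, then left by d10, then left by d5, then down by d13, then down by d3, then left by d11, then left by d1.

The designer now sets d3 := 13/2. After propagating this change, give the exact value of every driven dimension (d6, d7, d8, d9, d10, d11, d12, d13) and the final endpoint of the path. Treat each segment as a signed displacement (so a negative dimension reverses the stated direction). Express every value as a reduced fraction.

Apply edit: d3 := 13/2
  d6 = d4*5 = 30
  d7 = d4 - d3/3 - d5 = 43/30
  d8 = d1*2 = 4
  d9 = d8 + d6 - d2 = 121/4
  d10 = d2 + d5*4 = 267/20
  d11 = d1/2 = 1
  d12 = d9 - d8*2 - 3 = 77/4
  d13 = d12/5 + d5/3 + d2/2 = 261/40
Walk from origin (0, 0):
  seg 1: right by d4 = 6 → (6, 0)
  seg 2: right by d7 = 43/30 → (223/30, 0)
  seg 3: left by d10 = 267/20 → (-71/12, 0)
  seg 4: left by d5 = 12/5 → (-499/60, 0)
  seg 5: down by d13 = 261/40 → (-499/60, -261/40)
  seg 6: down by d3 = 13/2 → (-499/60, -521/40)
  seg 7: left by d11 = 1 → (-559/60, -521/40)
  seg 8: left by d1 = 2 → (-679/60, -521/40)

d6 = 30
d7 = 43/30
d8 = 4
d9 = 121/4
d10 = 267/20
d11 = 1
d12 = 77/4
d13 = 261/40
endpoint = (-679/60, -521/40)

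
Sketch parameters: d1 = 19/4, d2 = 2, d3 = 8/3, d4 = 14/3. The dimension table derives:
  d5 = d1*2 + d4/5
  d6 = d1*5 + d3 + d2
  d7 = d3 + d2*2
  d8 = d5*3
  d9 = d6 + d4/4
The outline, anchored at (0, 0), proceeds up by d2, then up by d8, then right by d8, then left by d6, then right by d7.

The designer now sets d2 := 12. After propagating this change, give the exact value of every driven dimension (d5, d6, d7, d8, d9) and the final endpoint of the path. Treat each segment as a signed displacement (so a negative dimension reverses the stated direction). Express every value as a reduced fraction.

d5 = 313/30
d6 = 461/12
d7 = 80/3
d8 = 313/10
d9 = 475/12
endpoint = (391/20, 433/10)

Apply edit: d2 := 12
  d5 = d1*2 + d4/5 = 313/30
  d6 = d1*5 + d3 + d2 = 461/12
  d7 = d3 + d2*2 = 80/3
  d8 = d5*3 = 313/10
  d9 = d6 + d4/4 = 475/12
Walk from origin (0, 0):
  seg 1: up by d2 = 12 → (0, 12)
  seg 2: up by d8 = 313/10 → (0, 433/10)
  seg 3: right by d8 = 313/10 → (313/10, 433/10)
  seg 4: left by d6 = 461/12 → (-427/60, 433/10)
  seg 5: right by d7 = 80/3 → (391/20, 433/10)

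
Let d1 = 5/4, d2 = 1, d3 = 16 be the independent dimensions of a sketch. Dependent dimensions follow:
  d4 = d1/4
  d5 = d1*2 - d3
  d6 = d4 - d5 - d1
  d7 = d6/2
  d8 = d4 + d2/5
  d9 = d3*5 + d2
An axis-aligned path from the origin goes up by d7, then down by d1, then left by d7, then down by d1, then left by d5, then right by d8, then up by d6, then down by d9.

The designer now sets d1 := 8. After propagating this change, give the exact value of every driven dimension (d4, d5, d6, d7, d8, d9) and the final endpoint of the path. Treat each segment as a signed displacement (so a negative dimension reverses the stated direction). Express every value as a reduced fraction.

Apply edit: d1 := 8
  d4 = d1/4 = 2
  d5 = d1*2 - d3 = 0
  d6 = d4 - d5 - d1 = -6
  d7 = d6/2 = -3
  d8 = d4 + d2/5 = 11/5
  d9 = d3*5 + d2 = 81
Walk from origin (0, 0):
  seg 1: up by d7 = -3 → (0, -3)
  seg 2: down by d1 = 8 → (0, -11)
  seg 3: left by d7 = -3 → (3, -11)
  seg 4: down by d1 = 8 → (3, -19)
  seg 5: left by d5 = 0 → (3, -19)
  seg 6: right by d8 = 11/5 → (26/5, -19)
  seg 7: up by d6 = -6 → (26/5, -25)
  seg 8: down by d9 = 81 → (26/5, -106)

d4 = 2
d5 = 0
d6 = -6
d7 = -3
d8 = 11/5
d9 = 81
endpoint = (26/5, -106)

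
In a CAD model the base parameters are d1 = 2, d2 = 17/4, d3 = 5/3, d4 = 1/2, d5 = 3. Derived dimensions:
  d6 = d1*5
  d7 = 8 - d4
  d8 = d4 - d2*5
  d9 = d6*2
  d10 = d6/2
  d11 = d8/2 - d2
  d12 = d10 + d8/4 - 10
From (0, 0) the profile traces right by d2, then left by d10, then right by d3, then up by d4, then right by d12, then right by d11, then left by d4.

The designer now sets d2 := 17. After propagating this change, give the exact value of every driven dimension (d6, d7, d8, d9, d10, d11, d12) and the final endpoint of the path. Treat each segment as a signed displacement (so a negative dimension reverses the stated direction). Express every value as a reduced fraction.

Apply edit: d2 := 17
  d6 = d1*5 = 10
  d7 = 8 - d4 = 15/2
  d8 = d4 - d2*5 = -169/2
  d9 = d6*2 = 20
  d10 = d6/2 = 5
  d11 = d8/2 - d2 = -237/4
  d12 = d10 + d8/4 - 10 = -209/8
Walk from origin (0, 0):
  seg 1: right by d2 = 17 → (17, 0)
  seg 2: left by d10 = 5 → (12, 0)
  seg 3: right by d3 = 5/3 → (41/3, 0)
  seg 4: up by d4 = 1/2 → (41/3, 1/2)
  seg 5: right by d12 = -209/8 → (-299/24, 1/2)
  seg 6: right by d11 = -237/4 → (-1721/24, 1/2)
  seg 7: left by d4 = 1/2 → (-1733/24, 1/2)

d6 = 10
d7 = 15/2
d8 = -169/2
d9 = 20
d10 = 5
d11 = -237/4
d12 = -209/8
endpoint = (-1733/24, 1/2)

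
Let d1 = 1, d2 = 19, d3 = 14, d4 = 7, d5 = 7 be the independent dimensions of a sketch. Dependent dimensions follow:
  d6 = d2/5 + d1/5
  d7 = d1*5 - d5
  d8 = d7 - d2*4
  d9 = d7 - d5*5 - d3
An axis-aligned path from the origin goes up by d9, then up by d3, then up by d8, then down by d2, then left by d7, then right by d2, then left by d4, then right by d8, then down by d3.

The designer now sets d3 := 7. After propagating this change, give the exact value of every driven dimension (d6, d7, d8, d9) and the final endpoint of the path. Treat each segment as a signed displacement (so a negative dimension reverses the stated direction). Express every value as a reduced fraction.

Apply edit: d3 := 7
  d6 = d2/5 + d1/5 = 4
  d7 = d1*5 - d5 = -2
  d8 = d7 - d2*4 = -78
  d9 = d7 - d5*5 - d3 = -44
Walk from origin (0, 0):
  seg 1: up by d9 = -44 → (0, -44)
  seg 2: up by d3 = 7 → (0, -37)
  seg 3: up by d8 = -78 → (0, -115)
  seg 4: down by d2 = 19 → (0, -134)
  seg 5: left by d7 = -2 → (2, -134)
  seg 6: right by d2 = 19 → (21, -134)
  seg 7: left by d4 = 7 → (14, -134)
  seg 8: right by d8 = -78 → (-64, -134)
  seg 9: down by d3 = 7 → (-64, -141)

d6 = 4
d7 = -2
d8 = -78
d9 = -44
endpoint = (-64, -141)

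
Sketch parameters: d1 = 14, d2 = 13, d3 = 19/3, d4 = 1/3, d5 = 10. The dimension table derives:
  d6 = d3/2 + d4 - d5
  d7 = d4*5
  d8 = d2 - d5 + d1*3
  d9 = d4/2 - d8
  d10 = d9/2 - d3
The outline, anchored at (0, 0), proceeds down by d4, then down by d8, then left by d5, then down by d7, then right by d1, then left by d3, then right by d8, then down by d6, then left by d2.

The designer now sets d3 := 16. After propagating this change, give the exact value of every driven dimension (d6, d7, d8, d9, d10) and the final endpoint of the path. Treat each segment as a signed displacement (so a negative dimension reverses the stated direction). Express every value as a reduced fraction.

Apply edit: d3 := 16
  d6 = d3/2 + d4 - d5 = -5/3
  d7 = d4*5 = 5/3
  d8 = d2 - d5 + d1*3 = 45
  d9 = d4/2 - d8 = -269/6
  d10 = d9/2 - d3 = -461/12
Walk from origin (0, 0):
  seg 1: down by d4 = 1/3 → (0, -1/3)
  seg 2: down by d8 = 45 → (0, -136/3)
  seg 3: left by d5 = 10 → (-10, -136/3)
  seg 4: down by d7 = 5/3 → (-10, -47)
  seg 5: right by d1 = 14 → (4, -47)
  seg 6: left by d3 = 16 → (-12, -47)
  seg 7: right by d8 = 45 → (33, -47)
  seg 8: down by d6 = -5/3 → (33, -136/3)
  seg 9: left by d2 = 13 → (20, -136/3)

d6 = -5/3
d7 = 5/3
d8 = 45
d9 = -269/6
d10 = -461/12
endpoint = (20, -136/3)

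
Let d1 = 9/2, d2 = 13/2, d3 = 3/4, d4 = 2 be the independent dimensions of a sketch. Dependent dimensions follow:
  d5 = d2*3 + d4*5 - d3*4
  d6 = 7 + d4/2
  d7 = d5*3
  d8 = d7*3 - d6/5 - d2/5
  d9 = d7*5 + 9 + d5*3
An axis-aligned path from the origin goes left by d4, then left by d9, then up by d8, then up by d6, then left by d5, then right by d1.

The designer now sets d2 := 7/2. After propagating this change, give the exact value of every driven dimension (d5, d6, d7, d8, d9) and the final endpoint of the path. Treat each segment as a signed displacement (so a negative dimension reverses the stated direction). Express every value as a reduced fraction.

Apply edit: d2 := 7/2
  d5 = d2*3 + d4*5 - d3*4 = 35/2
  d6 = 7 + d4/2 = 8
  d7 = d5*3 = 105/2
  d8 = d7*3 - d6/5 - d2/5 = 776/5
  d9 = d7*5 + 9 + d5*3 = 324
Walk from origin (0, 0):
  seg 1: left by d4 = 2 → (-2, 0)
  seg 2: left by d9 = 324 → (-326, 0)
  seg 3: up by d8 = 776/5 → (-326, 776/5)
  seg 4: up by d6 = 8 → (-326, 816/5)
  seg 5: left by d5 = 35/2 → (-687/2, 816/5)
  seg 6: right by d1 = 9/2 → (-339, 816/5)

d5 = 35/2
d6 = 8
d7 = 105/2
d8 = 776/5
d9 = 324
endpoint = (-339, 816/5)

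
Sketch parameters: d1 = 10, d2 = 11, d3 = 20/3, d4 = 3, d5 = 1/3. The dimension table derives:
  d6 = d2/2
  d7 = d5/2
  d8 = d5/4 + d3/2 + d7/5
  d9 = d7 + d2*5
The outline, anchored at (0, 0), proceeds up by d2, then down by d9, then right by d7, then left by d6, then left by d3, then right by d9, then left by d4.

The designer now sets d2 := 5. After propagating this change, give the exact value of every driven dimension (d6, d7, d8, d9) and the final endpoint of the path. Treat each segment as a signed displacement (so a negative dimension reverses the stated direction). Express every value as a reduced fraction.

d6 = 5/2
d7 = 1/6
d8 = 69/20
d9 = 151/6
endpoint = (79/6, -121/6)

Apply edit: d2 := 5
  d6 = d2/2 = 5/2
  d7 = d5/2 = 1/6
  d8 = d5/4 + d3/2 + d7/5 = 69/20
  d9 = d7 + d2*5 = 151/6
Walk from origin (0, 0):
  seg 1: up by d2 = 5 → (0, 5)
  seg 2: down by d9 = 151/6 → (0, -121/6)
  seg 3: right by d7 = 1/6 → (1/6, -121/6)
  seg 4: left by d6 = 5/2 → (-7/3, -121/6)
  seg 5: left by d3 = 20/3 → (-9, -121/6)
  seg 6: right by d9 = 151/6 → (97/6, -121/6)
  seg 7: left by d4 = 3 → (79/6, -121/6)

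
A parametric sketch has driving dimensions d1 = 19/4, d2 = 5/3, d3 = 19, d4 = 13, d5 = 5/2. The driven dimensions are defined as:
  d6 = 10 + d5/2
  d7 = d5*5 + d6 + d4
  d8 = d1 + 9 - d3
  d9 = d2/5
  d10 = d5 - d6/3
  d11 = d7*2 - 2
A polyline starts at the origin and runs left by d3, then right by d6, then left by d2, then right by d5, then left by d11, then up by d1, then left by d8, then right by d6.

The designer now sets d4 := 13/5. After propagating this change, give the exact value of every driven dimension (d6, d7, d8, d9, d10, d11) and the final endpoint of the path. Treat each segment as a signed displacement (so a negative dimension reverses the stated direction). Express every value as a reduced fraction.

d6 = 45/4
d7 = 527/20
d8 = -21/4
d9 = 1/3
d10 = -5/4
d11 = 507/10
endpoint = (-2467/60, 19/4)

Apply edit: d4 := 13/5
  d6 = 10 + d5/2 = 45/4
  d7 = d5*5 + d6 + d4 = 527/20
  d8 = d1 + 9 - d3 = -21/4
  d9 = d2/5 = 1/3
  d10 = d5 - d6/3 = -5/4
  d11 = d7*2 - 2 = 507/10
Walk from origin (0, 0):
  seg 1: left by d3 = 19 → (-19, 0)
  seg 2: right by d6 = 45/4 → (-31/4, 0)
  seg 3: left by d2 = 5/3 → (-113/12, 0)
  seg 4: right by d5 = 5/2 → (-83/12, 0)
  seg 5: left by d11 = 507/10 → (-3457/60, 0)
  seg 6: up by d1 = 19/4 → (-3457/60, 19/4)
  seg 7: left by d8 = -21/4 → (-1571/30, 19/4)
  seg 8: right by d6 = 45/4 → (-2467/60, 19/4)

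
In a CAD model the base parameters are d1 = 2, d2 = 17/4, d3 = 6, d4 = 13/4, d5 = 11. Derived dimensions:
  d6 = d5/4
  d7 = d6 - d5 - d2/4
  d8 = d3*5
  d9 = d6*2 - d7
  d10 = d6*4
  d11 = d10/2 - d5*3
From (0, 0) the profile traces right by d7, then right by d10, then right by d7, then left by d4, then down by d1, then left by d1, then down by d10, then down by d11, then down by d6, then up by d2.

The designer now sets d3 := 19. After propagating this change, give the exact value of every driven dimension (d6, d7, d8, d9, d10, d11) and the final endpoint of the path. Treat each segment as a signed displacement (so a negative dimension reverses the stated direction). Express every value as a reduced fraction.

d6 = 11/4
d7 = -149/16
d8 = 95
d9 = 237/16
d10 = 11
d11 = -55/2
endpoint = (-103/8, 16)

Apply edit: d3 := 19
  d6 = d5/4 = 11/4
  d7 = d6 - d5 - d2/4 = -149/16
  d8 = d3*5 = 95
  d9 = d6*2 - d7 = 237/16
  d10 = d6*4 = 11
  d11 = d10/2 - d5*3 = -55/2
Walk from origin (0, 0):
  seg 1: right by d7 = -149/16 → (-149/16, 0)
  seg 2: right by d10 = 11 → (27/16, 0)
  seg 3: right by d7 = -149/16 → (-61/8, 0)
  seg 4: left by d4 = 13/4 → (-87/8, 0)
  seg 5: down by d1 = 2 → (-87/8, -2)
  seg 6: left by d1 = 2 → (-103/8, -2)
  seg 7: down by d10 = 11 → (-103/8, -13)
  seg 8: down by d11 = -55/2 → (-103/8, 29/2)
  seg 9: down by d6 = 11/4 → (-103/8, 47/4)
  seg 10: up by d2 = 17/4 → (-103/8, 16)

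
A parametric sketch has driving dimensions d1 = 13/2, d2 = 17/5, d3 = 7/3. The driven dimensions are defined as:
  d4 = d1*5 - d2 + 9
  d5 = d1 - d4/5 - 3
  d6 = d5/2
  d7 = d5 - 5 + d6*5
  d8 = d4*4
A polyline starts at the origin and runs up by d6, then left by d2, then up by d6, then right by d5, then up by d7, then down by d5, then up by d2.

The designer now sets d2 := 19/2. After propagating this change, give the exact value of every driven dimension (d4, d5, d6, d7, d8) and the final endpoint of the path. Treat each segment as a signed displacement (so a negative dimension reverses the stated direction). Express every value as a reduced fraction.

Apply edit: d2 := 19/2
  d4 = d1*5 - d2 + 9 = 32
  d5 = d1 - d4/5 - 3 = -29/10
  d6 = d5/2 = -29/20
  d7 = d5 - 5 + d6*5 = -303/20
  d8 = d4*4 = 128
Walk from origin (0, 0):
  seg 1: up by d6 = -29/20 → (0, -29/20)
  seg 2: left by d2 = 19/2 → (-19/2, -29/20)
  seg 3: up by d6 = -29/20 → (-19/2, -29/10)
  seg 4: right by d5 = -29/10 → (-62/5, -29/10)
  seg 5: up by d7 = -303/20 → (-62/5, -361/20)
  seg 6: down by d5 = -29/10 → (-62/5, -303/20)
  seg 7: up by d2 = 19/2 → (-62/5, -113/20)

d4 = 32
d5 = -29/10
d6 = -29/20
d7 = -303/20
d8 = 128
endpoint = (-62/5, -113/20)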